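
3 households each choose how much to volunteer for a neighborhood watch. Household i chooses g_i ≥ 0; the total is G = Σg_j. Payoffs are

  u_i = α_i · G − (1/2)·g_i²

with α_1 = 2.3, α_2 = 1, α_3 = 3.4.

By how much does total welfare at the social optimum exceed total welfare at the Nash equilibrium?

Household i's FOC: ∂u_i/∂g_i = α_i − g_i = 0, so g_i* = α_i.
NE contributions = (2.3, 1, 3.4); G = 6.7.
W^NE = (Σα)·G − ½Σα_i² = 6.7² − ½·17.85 = 35.965.
Planner sets g_i = Σα_j = 6.7 for every i, so G^SO = 3·6.7 = 20.1.
W^SO = (Σα)·G^SO − ½·3·(Σα)² = (3/2)·6.7² = 67.335.
Deadweight loss = W^SO − W^NE = 31.37.

31.37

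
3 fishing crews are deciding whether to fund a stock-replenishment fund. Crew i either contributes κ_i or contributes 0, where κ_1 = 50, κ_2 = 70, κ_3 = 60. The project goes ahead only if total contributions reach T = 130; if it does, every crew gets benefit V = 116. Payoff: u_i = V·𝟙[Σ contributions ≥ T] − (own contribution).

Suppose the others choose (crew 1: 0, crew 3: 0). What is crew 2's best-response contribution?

Others' total = 0. Even contributing 70 gives 70 < 130: no benefit either way.
Best response: 0.

0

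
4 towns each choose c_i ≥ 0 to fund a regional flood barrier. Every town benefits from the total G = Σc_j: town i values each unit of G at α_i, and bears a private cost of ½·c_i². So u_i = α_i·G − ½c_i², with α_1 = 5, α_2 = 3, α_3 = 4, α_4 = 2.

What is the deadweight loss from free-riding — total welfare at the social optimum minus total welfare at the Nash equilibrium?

Town i's FOC: ∂u_i/∂c_i = α_i − c_i = 0, so c_i* = α_i.
NE contributions = (5, 3, 4, 2); G = 14.
W^NE = (Σα)·G − ½Σα_i² = 14² − ½·54 = 169.
Planner sets c_i = Σα_j = 14 for every i, so G^SO = 4·14 = 56.
W^SO = (Σα)·G^SO − ½·4·(Σα)² = (4/2)·14² = 392.
Deadweight loss = W^SO − W^NE = 223.

223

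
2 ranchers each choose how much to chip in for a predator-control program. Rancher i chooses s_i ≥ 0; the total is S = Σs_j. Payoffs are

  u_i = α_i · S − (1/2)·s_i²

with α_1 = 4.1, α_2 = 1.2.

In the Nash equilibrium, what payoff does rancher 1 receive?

Rancher i's FOC: ∂u_i/∂s_i = α_i − s_i = 0, so s_i* = α_i.
NE contributions = (4.1, 1.2); S = 5.3.
u_1 = α_1·S − ½·(s_1)² = 4.1·5.3 − ½·4.1² = 13.325.

13.325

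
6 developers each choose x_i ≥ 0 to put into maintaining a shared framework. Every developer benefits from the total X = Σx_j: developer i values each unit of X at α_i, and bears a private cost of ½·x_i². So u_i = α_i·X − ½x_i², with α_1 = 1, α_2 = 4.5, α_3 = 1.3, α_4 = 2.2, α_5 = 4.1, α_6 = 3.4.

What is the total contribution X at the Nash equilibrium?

16.5

Developer i's FOC: ∂u_i/∂x_i = α_i − x_i = 0, so x_i* = α_i.
NE contributions = (1, 4.5, 1.3, 2.2, 4.1, 3.4); X = 16.5.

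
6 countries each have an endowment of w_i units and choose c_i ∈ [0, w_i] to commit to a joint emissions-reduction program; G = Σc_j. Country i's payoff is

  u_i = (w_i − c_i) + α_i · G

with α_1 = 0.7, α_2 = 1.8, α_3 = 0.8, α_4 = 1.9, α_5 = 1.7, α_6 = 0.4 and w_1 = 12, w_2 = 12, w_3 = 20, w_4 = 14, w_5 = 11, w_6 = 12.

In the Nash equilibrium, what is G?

∂u_i/∂c_i = α_i − 1, so country i contributes w_i if α_i > 1, else 0.
α_i > 1 for i ∈ {2, 4, 5}; NE contributions (0, 12, 0, 14, 11, 0), G = 37.

37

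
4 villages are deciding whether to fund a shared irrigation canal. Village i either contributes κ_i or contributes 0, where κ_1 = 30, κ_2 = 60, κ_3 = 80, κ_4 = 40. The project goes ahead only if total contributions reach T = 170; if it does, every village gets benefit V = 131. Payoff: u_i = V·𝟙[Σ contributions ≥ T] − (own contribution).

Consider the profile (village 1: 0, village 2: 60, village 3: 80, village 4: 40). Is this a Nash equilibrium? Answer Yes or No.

Total = 180 ≥ 170: provided.
Village 1 (pledges 0, payoff 131): pledging 30 → total 210, payoff 101. No gain.
Village 2 (pledges 60, payoff 71): dropping to 0 → total 120, payoff 0. No gain.
Village 3 (pledges 80, payoff 51): dropping to 0 → total 100, payoff 0. No gain.
Village 4 (pledges 40, payoff 91): dropping to 0 → total 140, payoff 0. No gain.

Yes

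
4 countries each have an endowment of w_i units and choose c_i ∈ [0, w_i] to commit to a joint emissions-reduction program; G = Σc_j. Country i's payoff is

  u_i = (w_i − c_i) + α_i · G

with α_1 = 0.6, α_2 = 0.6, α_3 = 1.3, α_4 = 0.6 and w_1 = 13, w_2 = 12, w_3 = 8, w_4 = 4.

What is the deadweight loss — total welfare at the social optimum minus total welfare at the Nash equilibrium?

60.9

∂u_i/∂c_i = α_i − 1, so country i contributes w_i if α_i > 1, else 0.
α_i > 1 for i ∈ {3}; NE contributions (0, 0, 8, 0), G = 8.
W^NE = Σw_i − G^NE + (Σα_i)·G^NE = 37 + 2.1·8 = 53.8.
Planner: ∂(Σu_j)/∂c_i = Σα_j − 1 = 2.1 > 0, so everyone contributes w_i; G^SO = 37, W^SO = 37 + 2.1·37 = 114.7.
Deadweight loss = 60.9.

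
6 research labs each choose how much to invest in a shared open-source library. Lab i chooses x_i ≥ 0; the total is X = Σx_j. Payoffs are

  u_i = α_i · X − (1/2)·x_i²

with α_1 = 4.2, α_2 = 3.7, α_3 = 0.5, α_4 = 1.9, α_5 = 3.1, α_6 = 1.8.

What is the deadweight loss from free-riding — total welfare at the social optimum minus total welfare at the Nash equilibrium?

486.1

Lab i's FOC: ∂u_i/∂x_i = α_i − x_i = 0, so x_i* = α_i.
NE contributions = (4.2, 3.7, 0.5, 1.9, 3.1, 1.8); X = 15.2.
W^NE = (Σα)·X − ½Σα_i² = 15.2² − ½·48.04 = 207.02.
Planner sets x_i = Σα_j = 15.2 for every i, so X^SO = 6·15.2 = 91.2.
W^SO = (Σα)·X^SO − ½·6·(Σα)² = (6/2)·15.2² = 693.12.
Deadweight loss = W^SO − W^NE = 486.1.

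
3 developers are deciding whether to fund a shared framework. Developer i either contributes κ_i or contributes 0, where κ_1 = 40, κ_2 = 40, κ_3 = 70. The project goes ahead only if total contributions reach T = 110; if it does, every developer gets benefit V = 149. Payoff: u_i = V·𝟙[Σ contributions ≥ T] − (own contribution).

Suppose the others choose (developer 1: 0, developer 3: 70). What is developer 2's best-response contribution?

Others' total = 70. Contributing 40 brings total to 110 ≥ 110: gain V − κ_2 = 109.
Best response: 40.

40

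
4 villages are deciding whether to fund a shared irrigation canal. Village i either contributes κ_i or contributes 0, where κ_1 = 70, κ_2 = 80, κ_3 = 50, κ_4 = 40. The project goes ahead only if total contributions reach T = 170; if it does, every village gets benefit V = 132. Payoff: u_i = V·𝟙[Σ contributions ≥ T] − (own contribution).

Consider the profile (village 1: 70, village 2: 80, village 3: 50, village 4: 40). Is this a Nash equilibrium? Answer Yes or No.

No

Total = 240 ≥ 170: provided.
Village 1 (pledges 70, payoff 62): dropping to 0 → total 170, payoff 132. Profitable deviation.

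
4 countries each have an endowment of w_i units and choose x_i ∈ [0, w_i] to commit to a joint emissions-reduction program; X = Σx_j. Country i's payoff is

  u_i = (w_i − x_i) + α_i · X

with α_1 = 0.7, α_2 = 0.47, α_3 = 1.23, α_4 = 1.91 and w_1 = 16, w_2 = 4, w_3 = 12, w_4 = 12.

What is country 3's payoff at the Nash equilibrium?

∂u_i/∂x_i = α_i − 1, so country i contributes w_i if α_i > 1, else 0.
α_i > 1 for i ∈ {3, 4}; NE contributions (0, 0, 12, 12), X = 24.
u_3 = (12 − 12) + 1.23·24 = 29.52.

29.52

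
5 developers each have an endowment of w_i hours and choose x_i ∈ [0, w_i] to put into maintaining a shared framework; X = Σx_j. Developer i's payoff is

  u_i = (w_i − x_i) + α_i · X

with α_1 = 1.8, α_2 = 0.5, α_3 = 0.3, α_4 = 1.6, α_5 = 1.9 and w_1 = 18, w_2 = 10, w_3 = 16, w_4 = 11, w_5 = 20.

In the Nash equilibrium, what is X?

∂u_i/∂x_i = α_i − 1, so developer i contributes w_i if α_i > 1, else 0.
α_i > 1 for i ∈ {1, 4, 5}; NE contributions (18, 0, 0, 11, 20), X = 49.

49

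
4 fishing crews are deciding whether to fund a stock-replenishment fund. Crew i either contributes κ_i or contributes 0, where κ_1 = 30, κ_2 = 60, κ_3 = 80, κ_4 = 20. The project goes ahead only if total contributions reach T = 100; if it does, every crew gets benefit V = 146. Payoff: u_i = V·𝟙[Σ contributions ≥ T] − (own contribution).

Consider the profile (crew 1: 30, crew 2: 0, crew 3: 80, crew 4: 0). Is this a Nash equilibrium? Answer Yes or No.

Total = 110 ≥ 100: provided.
Crew 1 (pledges 30, payoff 116): dropping to 0 → total 80, payoff 0. No gain.
Crew 2 (pledges 0, payoff 146): pledging 60 → total 170, payoff 86. No gain.
Crew 3 (pledges 80, payoff 66): dropping to 0 → total 30, payoff 0. No gain.
Crew 4 (pledges 0, payoff 146): pledging 20 → total 130, payoff 126. No gain.

Yes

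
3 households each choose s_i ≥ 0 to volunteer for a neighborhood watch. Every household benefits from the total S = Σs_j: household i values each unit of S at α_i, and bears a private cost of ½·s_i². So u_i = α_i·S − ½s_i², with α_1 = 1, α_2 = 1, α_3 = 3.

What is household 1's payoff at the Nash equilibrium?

Household i's FOC: ∂u_i/∂s_i = α_i − s_i = 0, so s_i* = α_i.
NE contributions = (1, 1, 3); S = 5.
u_1 = α_1·S − ½·(s_1)² = 1·5 − ½·1² = 4.5.

4.5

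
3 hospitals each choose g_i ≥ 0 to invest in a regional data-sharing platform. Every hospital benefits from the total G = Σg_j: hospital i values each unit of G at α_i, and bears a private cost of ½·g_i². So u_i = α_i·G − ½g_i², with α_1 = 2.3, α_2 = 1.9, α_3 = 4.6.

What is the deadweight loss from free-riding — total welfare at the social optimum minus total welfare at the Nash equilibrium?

Hospital i's FOC: ∂u_i/∂g_i = α_i − g_i = 0, so g_i* = α_i.
NE contributions = (2.3, 1.9, 4.6); G = 8.8.
W^NE = (Σα)·G − ½Σα_i² = 8.8² − ½·30.06 = 62.41.
Planner sets g_i = Σα_j = 8.8 for every i, so G^SO = 3·8.8 = 26.4.
W^SO = (Σα)·G^SO − ½·3·(Σα)² = (3/2)·8.8² = 116.16.
Deadweight loss = W^SO − W^NE = 53.75.

53.75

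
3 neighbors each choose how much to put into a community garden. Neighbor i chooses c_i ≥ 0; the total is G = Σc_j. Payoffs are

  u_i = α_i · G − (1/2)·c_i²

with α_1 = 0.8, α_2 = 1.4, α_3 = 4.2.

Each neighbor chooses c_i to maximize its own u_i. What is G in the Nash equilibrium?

Neighbor i's FOC: ∂u_i/∂c_i = α_i − c_i = 0, so c_i* = α_i.
NE contributions = (0.8, 1.4, 4.2); G = 6.4.

6.4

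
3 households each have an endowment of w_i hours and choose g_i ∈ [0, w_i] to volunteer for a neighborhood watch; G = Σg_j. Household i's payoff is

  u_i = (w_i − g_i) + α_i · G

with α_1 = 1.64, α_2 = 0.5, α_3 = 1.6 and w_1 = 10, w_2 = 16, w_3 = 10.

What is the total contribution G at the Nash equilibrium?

∂u_i/∂g_i = α_i − 1, so household i contributes w_i if α_i > 1, else 0.
α_i > 1 for i ∈ {1, 3}; NE contributions (10, 0, 10), G = 20.

20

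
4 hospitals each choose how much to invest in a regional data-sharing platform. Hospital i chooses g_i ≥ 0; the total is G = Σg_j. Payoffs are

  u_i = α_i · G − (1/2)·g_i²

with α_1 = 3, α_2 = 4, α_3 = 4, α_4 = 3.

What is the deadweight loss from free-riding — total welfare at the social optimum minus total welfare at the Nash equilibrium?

Hospital i's FOC: ∂u_i/∂g_i = α_i − g_i = 0, so g_i* = α_i.
NE contributions = (3, 4, 4, 3); G = 14.
W^NE = (Σα)·G − ½Σα_i² = 14² − ½·50 = 171.
Planner sets g_i = Σα_j = 14 for every i, so G^SO = 4·14 = 56.
W^SO = (Σα)·G^SO − ½·4·(Σα)² = (4/2)·14² = 392.
Deadweight loss = W^SO − W^NE = 221.

221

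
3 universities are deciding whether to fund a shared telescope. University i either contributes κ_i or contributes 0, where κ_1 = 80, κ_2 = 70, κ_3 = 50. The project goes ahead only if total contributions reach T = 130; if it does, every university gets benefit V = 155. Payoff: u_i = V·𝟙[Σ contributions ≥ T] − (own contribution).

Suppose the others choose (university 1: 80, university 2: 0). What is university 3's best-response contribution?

Others' total = 80. Contributing 50 brings total to 130 ≥ 130: gain V − κ_3 = 105.
Best response: 50.

50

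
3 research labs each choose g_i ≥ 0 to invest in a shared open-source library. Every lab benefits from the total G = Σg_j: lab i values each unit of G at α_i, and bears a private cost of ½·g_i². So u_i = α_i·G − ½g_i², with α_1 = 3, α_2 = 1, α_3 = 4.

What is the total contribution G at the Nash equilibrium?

Lab i's FOC: ∂u_i/∂g_i = α_i − g_i = 0, so g_i* = α_i.
NE contributions = (3, 1, 4); G = 8.

8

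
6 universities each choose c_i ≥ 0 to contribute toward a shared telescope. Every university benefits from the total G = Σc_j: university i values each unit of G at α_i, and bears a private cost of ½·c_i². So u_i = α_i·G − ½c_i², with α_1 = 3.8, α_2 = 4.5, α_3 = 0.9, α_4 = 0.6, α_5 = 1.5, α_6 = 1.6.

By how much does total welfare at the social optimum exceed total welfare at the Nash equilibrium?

353.155

University i's FOC: ∂u_i/∂c_i = α_i − c_i = 0, so c_i* = α_i.
NE contributions = (3.8, 4.5, 0.9, 0.6, 1.5, 1.6); G = 12.9.
W^NE = (Σα)·G − ½Σα_i² = 12.9² − ½·40.67 = 146.075.
Planner sets c_i = Σα_j = 12.9 for every i, so G^SO = 6·12.9 = 77.4.
W^SO = (Σα)·G^SO − ½·6·(Σα)² = (6/2)·12.9² = 499.23.
Deadweight loss = W^SO − W^NE = 353.155.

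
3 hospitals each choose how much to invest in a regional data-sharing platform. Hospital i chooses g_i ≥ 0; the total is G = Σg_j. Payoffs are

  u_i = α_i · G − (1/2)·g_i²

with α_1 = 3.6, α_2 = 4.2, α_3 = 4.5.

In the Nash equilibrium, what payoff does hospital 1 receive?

Hospital i's FOC: ∂u_i/∂g_i = α_i − g_i = 0, so g_i* = α_i.
NE contributions = (3.6, 4.2, 4.5); G = 12.3.
u_1 = α_1·G − ½·(g_1)² = 3.6·12.3 − ½·3.6² = 37.8.

37.8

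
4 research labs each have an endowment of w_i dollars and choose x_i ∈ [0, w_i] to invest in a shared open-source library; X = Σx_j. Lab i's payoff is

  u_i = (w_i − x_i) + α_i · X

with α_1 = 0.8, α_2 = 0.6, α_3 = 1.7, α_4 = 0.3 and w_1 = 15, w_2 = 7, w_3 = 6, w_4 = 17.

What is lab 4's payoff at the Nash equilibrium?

18.8

∂u_i/∂x_i = α_i − 1, so lab i contributes w_i if α_i > 1, else 0.
α_i > 1 for i ∈ {3}; NE contributions (0, 0, 6, 0), X = 6.
u_4 = (17 − 0) + 0.3·6 = 18.8.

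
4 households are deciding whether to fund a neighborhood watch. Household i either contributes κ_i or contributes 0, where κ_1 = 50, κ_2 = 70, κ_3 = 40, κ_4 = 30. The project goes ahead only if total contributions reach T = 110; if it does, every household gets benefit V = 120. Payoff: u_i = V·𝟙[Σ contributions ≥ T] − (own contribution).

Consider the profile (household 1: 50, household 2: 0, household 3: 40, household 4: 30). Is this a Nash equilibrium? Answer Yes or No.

Yes

Total = 120 ≥ 110: provided.
Household 1 (pledges 50, payoff 70): dropping to 0 → total 70, payoff 0. No gain.
Household 2 (pledges 0, payoff 120): pledging 70 → total 190, payoff 50. No gain.
Household 3 (pledges 40, payoff 80): dropping to 0 → total 80, payoff 0. No gain.
Household 4 (pledges 30, payoff 90): dropping to 0 → total 90, payoff 0. No gain.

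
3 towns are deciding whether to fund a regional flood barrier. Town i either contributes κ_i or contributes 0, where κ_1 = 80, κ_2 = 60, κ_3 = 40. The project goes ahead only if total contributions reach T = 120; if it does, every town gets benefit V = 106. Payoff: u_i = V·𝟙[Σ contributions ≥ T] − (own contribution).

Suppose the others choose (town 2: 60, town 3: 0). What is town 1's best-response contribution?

80

Others' total = 60. Contributing 80 brings total to 140 ≥ 120: gain V − κ_1 = 26.
Best response: 80.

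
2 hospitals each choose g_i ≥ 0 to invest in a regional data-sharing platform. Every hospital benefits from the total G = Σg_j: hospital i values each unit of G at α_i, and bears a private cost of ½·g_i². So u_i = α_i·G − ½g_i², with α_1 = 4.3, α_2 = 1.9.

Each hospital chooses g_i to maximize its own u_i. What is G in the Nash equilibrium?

Hospital i's FOC: ∂u_i/∂g_i = α_i − g_i = 0, so g_i* = α_i.
NE contributions = (4.3, 1.9); G = 6.2.

6.2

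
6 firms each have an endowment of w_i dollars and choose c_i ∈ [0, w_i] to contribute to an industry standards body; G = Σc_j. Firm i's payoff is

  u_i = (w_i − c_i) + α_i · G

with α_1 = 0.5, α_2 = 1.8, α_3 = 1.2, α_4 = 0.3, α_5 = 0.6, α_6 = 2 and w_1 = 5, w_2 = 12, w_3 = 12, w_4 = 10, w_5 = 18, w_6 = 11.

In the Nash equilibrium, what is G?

35

∂u_i/∂c_i = α_i − 1, so firm i contributes w_i if α_i > 1, else 0.
α_i > 1 for i ∈ {2, 3, 6}; NE contributions (0, 12, 12, 0, 0, 11), G = 35.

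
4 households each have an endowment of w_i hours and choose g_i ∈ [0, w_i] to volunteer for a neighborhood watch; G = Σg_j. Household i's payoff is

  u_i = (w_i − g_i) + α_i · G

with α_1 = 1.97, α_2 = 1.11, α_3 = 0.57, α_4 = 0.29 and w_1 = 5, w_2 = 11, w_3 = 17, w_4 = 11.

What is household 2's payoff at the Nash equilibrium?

17.76

∂u_i/∂g_i = α_i − 1, so household i contributes w_i if α_i > 1, else 0.
α_i > 1 for i ∈ {1, 2}; NE contributions (5, 11, 0, 0), G = 16.
u_2 = (11 − 11) + 1.11·16 = 17.76.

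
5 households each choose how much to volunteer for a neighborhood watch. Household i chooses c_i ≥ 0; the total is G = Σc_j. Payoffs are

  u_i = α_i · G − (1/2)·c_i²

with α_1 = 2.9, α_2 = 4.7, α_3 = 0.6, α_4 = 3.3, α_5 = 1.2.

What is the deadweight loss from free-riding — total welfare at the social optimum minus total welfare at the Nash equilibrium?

263.53

Household i's FOC: ∂u_i/∂c_i = α_i − c_i = 0, so c_i* = α_i.
NE contributions = (2.9, 4.7, 0.6, 3.3, 1.2); G = 12.7.
W^NE = (Σα)·G − ½Σα_i² = 12.7² − ½·43.19 = 139.695.
Planner sets c_i = Σα_j = 12.7 for every i, so G^SO = 5·12.7 = 63.5.
W^SO = (Σα)·G^SO − ½·5·(Σα)² = (5/2)·12.7² = 403.225.
Deadweight loss = W^SO − W^NE = 263.53.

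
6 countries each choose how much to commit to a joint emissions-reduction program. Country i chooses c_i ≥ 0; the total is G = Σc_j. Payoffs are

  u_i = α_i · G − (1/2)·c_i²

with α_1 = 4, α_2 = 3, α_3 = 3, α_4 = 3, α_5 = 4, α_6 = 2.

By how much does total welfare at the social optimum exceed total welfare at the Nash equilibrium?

Country i's FOC: ∂u_i/∂c_i = α_i − c_i = 0, so c_i* = α_i.
NE contributions = (4, 3, 3, 3, 4, 2); G = 19.
W^NE = (Σα)·G − ½Σα_i² = 19² − ½·63 = 329.5.
Planner sets c_i = Σα_j = 19 for every i, so G^SO = 6·19 = 114.
W^SO = (Σα)·G^SO − ½·6·(Σα)² = (6/2)·19² = 1083.
Deadweight loss = W^SO − W^NE = 753.5.

753.5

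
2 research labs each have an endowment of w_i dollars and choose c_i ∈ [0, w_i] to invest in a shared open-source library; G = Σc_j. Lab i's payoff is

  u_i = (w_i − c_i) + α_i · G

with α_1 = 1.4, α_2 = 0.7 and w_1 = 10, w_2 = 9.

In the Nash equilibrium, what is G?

10

∂u_i/∂c_i = α_i − 1, so lab i contributes w_i if α_i > 1, else 0.
α_i > 1 for i ∈ {1}; NE contributions (10, 0), G = 10.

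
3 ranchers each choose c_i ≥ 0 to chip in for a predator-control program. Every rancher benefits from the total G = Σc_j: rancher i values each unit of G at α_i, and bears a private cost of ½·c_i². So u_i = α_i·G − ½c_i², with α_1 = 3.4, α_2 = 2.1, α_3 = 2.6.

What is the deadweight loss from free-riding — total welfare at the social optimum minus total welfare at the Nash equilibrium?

Rancher i's FOC: ∂u_i/∂c_i = α_i − c_i = 0, so c_i* = α_i.
NE contributions = (3.4, 2.1, 2.6); G = 8.1.
W^NE = (Σα)·G − ½Σα_i² = 8.1² − ½·22.73 = 54.245.
Planner sets c_i = Σα_j = 8.1 for every i, so G^SO = 3·8.1 = 24.3.
W^SO = (Σα)·G^SO − ½·3·(Σα)² = (3/2)·8.1² = 98.415.
Deadweight loss = W^SO − W^NE = 44.17.

44.17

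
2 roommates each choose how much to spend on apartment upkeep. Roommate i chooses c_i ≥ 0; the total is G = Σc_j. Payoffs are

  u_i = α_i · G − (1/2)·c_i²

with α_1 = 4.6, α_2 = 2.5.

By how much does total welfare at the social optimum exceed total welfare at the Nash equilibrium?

13.705

Roommate i's FOC: ∂u_i/∂c_i = α_i − c_i = 0, so c_i* = α_i.
NE contributions = (4.6, 2.5); G = 7.1.
W^NE = (Σα)·G − ½Σα_i² = 7.1² − ½·27.41 = 36.705.
Planner sets c_i = Σα_j = 7.1 for every i, so G^SO = 2·7.1 = 14.2.
W^SO = (Σα)·G^SO − ½·2·(Σα)² = (2/2)·7.1² = 50.41.
Deadweight loss = W^SO − W^NE = 13.705.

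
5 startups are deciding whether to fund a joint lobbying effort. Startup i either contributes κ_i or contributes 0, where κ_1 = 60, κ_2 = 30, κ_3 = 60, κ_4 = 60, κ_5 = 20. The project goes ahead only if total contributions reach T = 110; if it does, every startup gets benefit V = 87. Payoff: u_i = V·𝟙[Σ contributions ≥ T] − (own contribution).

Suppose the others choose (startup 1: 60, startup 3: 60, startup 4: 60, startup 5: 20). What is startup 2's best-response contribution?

0

Others' total = 200 ≥ 110; contributing adds cost 30 for no extra benefit.
Best response: 0.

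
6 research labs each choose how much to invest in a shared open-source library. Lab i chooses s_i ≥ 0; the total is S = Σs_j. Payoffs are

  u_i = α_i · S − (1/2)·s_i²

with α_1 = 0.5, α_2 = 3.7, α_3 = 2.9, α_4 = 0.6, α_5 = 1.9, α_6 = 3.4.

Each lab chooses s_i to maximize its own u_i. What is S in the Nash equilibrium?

13

Lab i's FOC: ∂u_i/∂s_i = α_i − s_i = 0, so s_i* = α_i.
NE contributions = (0.5, 3.7, 2.9, 0.6, 1.9, 3.4); S = 13.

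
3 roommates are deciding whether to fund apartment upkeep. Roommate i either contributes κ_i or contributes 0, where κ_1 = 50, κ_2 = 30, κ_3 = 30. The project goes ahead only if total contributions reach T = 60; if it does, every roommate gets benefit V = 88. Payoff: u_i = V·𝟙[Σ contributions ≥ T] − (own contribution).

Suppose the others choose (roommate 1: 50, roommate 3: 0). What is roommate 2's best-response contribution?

30

Others' total = 50. Contributing 30 brings total to 80 ≥ 60: gain V − κ_2 = 58.
Best response: 30.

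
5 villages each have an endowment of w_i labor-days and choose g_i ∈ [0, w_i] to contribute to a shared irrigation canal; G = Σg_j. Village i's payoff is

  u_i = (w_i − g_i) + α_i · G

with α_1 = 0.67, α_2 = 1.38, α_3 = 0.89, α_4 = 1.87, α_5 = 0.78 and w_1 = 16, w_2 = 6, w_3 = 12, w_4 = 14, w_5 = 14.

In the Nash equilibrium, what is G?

∂u_i/∂g_i = α_i − 1, so village i contributes w_i if α_i > 1, else 0.
α_i > 1 for i ∈ {2, 4}; NE contributions (0, 6, 0, 14, 0), G = 20.

20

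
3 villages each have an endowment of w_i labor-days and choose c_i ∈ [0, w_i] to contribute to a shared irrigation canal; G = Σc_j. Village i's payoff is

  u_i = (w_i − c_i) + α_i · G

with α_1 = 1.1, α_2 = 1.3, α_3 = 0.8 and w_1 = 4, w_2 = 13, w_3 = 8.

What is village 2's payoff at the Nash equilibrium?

∂u_i/∂c_i = α_i − 1, so village i contributes w_i if α_i > 1, else 0.
α_i > 1 for i ∈ {1, 2}; NE contributions (4, 13, 0), G = 17.
u_2 = (13 − 13) + 1.3·17 = 22.1.

22.1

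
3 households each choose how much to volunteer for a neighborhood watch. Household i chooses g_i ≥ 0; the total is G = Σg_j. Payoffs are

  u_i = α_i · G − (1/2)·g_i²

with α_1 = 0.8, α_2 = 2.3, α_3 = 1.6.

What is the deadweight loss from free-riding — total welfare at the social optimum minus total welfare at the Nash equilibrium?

15.29

Household i's FOC: ∂u_i/∂g_i = α_i − g_i = 0, so g_i* = α_i.
NE contributions = (0.8, 2.3, 1.6); G = 4.7.
W^NE = (Σα)·G − ½Σα_i² = 4.7² − ½·8.49 = 17.845.
Planner sets g_i = Σα_j = 4.7 for every i, so G^SO = 3·4.7 = 14.1.
W^SO = (Σα)·G^SO − ½·3·(Σα)² = (3/2)·4.7² = 33.135.
Deadweight loss = W^SO − W^NE = 15.29.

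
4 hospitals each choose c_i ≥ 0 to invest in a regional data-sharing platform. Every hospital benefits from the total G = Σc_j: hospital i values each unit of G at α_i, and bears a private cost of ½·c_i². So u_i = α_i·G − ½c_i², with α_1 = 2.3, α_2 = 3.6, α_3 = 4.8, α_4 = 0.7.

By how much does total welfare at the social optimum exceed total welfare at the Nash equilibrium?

Hospital i's FOC: ∂u_i/∂c_i = α_i − c_i = 0, so c_i* = α_i.
NE contributions = (2.3, 3.6, 4.8, 0.7); G = 11.4.
W^NE = (Σα)·G − ½Σα_i² = 11.4² − ½·41.78 = 109.07.
Planner sets c_i = Σα_j = 11.4 for every i, so G^SO = 4·11.4 = 45.6.
W^SO = (Σα)·G^SO − ½·4·(Σα)² = (4/2)·11.4² = 259.92.
Deadweight loss = W^SO − W^NE = 150.85.

150.85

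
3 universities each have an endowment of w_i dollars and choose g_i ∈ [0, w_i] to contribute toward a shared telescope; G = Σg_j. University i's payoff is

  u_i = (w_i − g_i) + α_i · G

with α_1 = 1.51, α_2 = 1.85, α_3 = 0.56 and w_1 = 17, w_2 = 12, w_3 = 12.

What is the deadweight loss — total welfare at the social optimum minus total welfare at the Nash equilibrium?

35.04

∂u_i/∂g_i = α_i − 1, so university i contributes w_i if α_i > 1, else 0.
α_i > 1 for i ∈ {1, 2}; NE contributions (17, 12, 0), G = 29.
W^NE = Σw_i − G^NE + (Σα_i)·G^NE = 41 + 2.92·29 = 125.68.
Planner: ∂(Σu_j)/∂g_i = Σα_j − 1 = 2.92 > 0, so everyone contributes w_i; G^SO = 41, W^SO = 41 + 2.92·41 = 160.72.
Deadweight loss = 35.04.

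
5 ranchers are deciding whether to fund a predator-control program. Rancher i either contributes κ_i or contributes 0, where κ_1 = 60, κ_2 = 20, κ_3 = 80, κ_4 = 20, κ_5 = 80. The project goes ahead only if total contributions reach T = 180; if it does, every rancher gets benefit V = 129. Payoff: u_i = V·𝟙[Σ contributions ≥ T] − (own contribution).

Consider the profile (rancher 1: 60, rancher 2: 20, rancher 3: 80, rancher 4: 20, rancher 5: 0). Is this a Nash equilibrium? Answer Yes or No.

Yes

Total = 180 ≥ 180: provided.
Rancher 1 (pledges 60, payoff 69): dropping to 0 → total 120, payoff 0. No gain.
Rancher 2 (pledges 20, payoff 109): dropping to 0 → total 160, payoff 0. No gain.
Rancher 3 (pledges 80, payoff 49): dropping to 0 → total 100, payoff 0. No gain.
Rancher 4 (pledges 20, payoff 109): dropping to 0 → total 160, payoff 0. No gain.
Rancher 5 (pledges 0, payoff 129): pledging 80 → total 260, payoff 49. No gain.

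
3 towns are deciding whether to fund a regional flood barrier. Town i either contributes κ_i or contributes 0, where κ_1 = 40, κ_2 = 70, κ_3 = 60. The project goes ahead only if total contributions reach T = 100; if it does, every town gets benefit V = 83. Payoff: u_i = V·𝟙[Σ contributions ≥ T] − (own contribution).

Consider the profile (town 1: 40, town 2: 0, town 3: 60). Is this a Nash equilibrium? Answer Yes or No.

Yes

Total = 100 ≥ 100: provided.
Town 1 (pledges 40, payoff 43): dropping to 0 → total 60, payoff 0. No gain.
Town 2 (pledges 0, payoff 83): pledging 70 → total 170, payoff 13. No gain.
Town 3 (pledges 60, payoff 23): dropping to 0 → total 40, payoff 0. No gain.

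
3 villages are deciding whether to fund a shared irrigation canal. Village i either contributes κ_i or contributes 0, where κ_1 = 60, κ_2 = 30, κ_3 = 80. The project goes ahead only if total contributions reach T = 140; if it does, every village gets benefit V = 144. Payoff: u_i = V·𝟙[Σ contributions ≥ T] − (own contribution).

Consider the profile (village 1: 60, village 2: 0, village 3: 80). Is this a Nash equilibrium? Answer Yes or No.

Total = 140 ≥ 140: provided.
Village 1 (pledges 60, payoff 84): dropping to 0 → total 80, payoff 0. No gain.
Village 2 (pledges 0, payoff 144): pledging 30 → total 170, payoff 114. No gain.
Village 3 (pledges 80, payoff 64): dropping to 0 → total 60, payoff 0. No gain.

Yes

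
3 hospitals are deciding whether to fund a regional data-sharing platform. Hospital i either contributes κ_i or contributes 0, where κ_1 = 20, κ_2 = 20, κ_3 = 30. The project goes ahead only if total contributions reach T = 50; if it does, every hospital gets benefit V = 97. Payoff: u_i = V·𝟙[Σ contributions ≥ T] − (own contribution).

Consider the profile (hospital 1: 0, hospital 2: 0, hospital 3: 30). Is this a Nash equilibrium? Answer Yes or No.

Total = 30 < 50: not provided.
Hospital 1 (pledges 0, payoff 0): pledging 20 → total 50, payoff 77. Profitable deviation.

No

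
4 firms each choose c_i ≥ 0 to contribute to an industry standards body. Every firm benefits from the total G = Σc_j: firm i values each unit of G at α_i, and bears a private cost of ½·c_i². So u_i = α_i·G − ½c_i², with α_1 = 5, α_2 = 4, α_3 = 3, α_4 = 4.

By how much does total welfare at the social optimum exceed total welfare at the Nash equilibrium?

289

Firm i's FOC: ∂u_i/∂c_i = α_i − c_i = 0, so c_i* = α_i.
NE contributions = (5, 4, 3, 4); G = 16.
W^NE = (Σα)·G − ½Σα_i² = 16² − ½·66 = 223.
Planner sets c_i = Σα_j = 16 for every i, so G^SO = 4·16 = 64.
W^SO = (Σα)·G^SO − ½·4·(Σα)² = (4/2)·16² = 512.
Deadweight loss = W^SO − W^NE = 289.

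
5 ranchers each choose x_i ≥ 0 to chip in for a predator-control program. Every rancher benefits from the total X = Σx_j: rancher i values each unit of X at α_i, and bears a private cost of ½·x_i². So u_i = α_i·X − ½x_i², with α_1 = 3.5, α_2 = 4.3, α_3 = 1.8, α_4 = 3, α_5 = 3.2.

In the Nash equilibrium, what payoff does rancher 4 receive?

Rancher i's FOC: ∂u_i/∂x_i = α_i − x_i = 0, so x_i* = α_i.
NE contributions = (3.5, 4.3, 1.8, 3, 3.2); X = 15.8.
u_4 = α_4·X − ½·(x_4)² = 3·15.8 − ½·3² = 42.9.

42.9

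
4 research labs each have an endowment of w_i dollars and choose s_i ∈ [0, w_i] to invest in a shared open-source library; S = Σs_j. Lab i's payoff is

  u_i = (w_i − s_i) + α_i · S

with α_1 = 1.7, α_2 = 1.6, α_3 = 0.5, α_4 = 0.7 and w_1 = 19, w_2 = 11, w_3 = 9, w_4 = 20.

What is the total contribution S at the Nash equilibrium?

30

∂u_i/∂s_i = α_i − 1, so lab i contributes w_i if α_i > 1, else 0.
α_i > 1 for i ∈ {1, 2}; NE contributions (19, 11, 0, 0), S = 30.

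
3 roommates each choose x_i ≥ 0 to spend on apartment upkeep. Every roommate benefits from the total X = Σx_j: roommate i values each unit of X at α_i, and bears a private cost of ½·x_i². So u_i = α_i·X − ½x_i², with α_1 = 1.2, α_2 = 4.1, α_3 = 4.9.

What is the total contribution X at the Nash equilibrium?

10.2

Roommate i's FOC: ∂u_i/∂x_i = α_i − x_i = 0, so x_i* = α_i.
NE contributions = (1.2, 4.1, 4.9); X = 10.2.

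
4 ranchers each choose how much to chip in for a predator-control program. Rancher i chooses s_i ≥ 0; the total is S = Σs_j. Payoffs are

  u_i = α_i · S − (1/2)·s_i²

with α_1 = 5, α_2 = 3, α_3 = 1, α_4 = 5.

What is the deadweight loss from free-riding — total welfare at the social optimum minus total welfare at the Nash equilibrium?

Rancher i's FOC: ∂u_i/∂s_i = α_i − s_i = 0, so s_i* = α_i.
NE contributions = (5, 3, 1, 5); S = 14.
W^NE = (Σα)·S − ½Σα_i² = 14² − ½·60 = 166.
Planner sets s_i = Σα_j = 14 for every i, so S^SO = 4·14 = 56.
W^SO = (Σα)·S^SO − ½·4·(Σα)² = (4/2)·14² = 392.
Deadweight loss = W^SO − W^NE = 226.

226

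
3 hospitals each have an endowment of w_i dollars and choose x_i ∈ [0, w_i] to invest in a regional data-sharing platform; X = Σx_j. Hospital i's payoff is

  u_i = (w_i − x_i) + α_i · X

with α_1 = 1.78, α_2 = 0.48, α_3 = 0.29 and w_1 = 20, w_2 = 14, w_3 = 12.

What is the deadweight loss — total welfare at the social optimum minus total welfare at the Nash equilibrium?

40.3

∂u_i/∂x_i = α_i − 1, so hospital i contributes w_i if α_i > 1, else 0.
α_i > 1 for i ∈ {1}; NE contributions (20, 0, 0), X = 20.
W^NE = Σw_i − X^NE + (Σα_i)·X^NE = 46 + 1.55·20 = 77.
Planner: ∂(Σu_j)/∂x_i = Σα_j − 1 = 1.55 > 0, so everyone contributes w_i; X^SO = 46, W^SO = 46 + 1.55·46 = 117.3.
Deadweight loss = 40.3.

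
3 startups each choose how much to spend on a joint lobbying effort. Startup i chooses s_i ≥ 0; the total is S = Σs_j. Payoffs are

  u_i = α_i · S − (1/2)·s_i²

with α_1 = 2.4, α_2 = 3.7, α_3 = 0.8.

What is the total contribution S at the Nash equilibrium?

6.9

Startup i's FOC: ∂u_i/∂s_i = α_i − s_i = 0, so s_i* = α_i.
NE contributions = (2.4, 3.7, 0.8); S = 6.9.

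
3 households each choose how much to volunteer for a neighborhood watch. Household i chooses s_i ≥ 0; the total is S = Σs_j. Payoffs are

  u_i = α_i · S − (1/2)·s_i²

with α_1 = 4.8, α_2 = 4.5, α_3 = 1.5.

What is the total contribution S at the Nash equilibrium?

10.8

Household i's FOC: ∂u_i/∂s_i = α_i − s_i = 0, so s_i* = α_i.
NE contributions = (4.8, 4.5, 1.5); S = 10.8.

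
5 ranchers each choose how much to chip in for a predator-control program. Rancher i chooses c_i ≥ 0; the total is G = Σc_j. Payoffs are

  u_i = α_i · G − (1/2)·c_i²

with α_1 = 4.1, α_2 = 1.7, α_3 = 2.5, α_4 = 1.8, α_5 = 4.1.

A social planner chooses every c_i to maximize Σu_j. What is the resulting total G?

Planner FOC: ∂(Σu_j)/∂c_i = (Σα_j) − c_i = 0, so c_i^SO = Σα_j = 14.2 for every i; G^SO = 71.

71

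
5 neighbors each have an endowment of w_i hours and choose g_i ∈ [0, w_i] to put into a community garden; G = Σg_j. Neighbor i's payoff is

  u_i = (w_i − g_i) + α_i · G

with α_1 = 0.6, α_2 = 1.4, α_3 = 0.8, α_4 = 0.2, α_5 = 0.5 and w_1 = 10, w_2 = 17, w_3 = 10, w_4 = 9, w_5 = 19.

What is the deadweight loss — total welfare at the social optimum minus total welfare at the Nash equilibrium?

120

∂u_i/∂g_i = α_i − 1, so neighbor i contributes w_i if α_i > 1, else 0.
α_i > 1 for i ∈ {2}; NE contributions (0, 17, 0, 0, 0), G = 17.
W^NE = Σw_i − G^NE + (Σα_i)·G^NE = 65 + 2.5·17 = 107.5.
Planner: ∂(Σu_j)/∂g_i = Σα_j − 1 = 2.5 > 0, so everyone contributes w_i; G^SO = 65, W^SO = 65 + 2.5·65 = 227.5.
Deadweight loss = 120.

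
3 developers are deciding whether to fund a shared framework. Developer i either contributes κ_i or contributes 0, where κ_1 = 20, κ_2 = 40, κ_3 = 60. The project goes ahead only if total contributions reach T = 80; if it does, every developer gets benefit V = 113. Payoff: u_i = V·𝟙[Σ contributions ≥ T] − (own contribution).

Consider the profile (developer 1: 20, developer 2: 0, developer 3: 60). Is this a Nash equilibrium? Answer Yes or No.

Total = 80 ≥ 80: provided.
Developer 1 (pledges 20, payoff 93): dropping to 0 → total 60, payoff 0. No gain.
Developer 2 (pledges 0, payoff 113): pledging 40 → total 120, payoff 73. No gain.
Developer 3 (pledges 60, payoff 53): dropping to 0 → total 20, payoff 0. No gain.

Yes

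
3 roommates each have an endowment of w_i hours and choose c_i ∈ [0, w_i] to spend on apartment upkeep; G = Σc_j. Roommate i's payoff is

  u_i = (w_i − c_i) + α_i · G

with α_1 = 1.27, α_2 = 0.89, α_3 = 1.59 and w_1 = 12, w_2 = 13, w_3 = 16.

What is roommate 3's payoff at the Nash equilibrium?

44.52

∂u_i/∂c_i = α_i − 1, so roommate i contributes w_i if α_i > 1, else 0.
α_i > 1 for i ∈ {1, 3}; NE contributions (12, 0, 16), G = 28.
u_3 = (16 − 16) + 1.59·28 = 44.52.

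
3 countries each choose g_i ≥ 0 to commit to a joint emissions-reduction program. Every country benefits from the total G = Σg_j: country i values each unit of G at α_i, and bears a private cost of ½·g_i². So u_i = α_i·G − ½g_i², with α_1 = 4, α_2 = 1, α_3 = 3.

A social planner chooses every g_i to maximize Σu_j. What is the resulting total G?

24

Planner FOC: ∂(Σu_j)/∂g_i = (Σα_j) − g_i = 0, so g_i^SO = Σα_j = 8 for every i; G^SO = 24.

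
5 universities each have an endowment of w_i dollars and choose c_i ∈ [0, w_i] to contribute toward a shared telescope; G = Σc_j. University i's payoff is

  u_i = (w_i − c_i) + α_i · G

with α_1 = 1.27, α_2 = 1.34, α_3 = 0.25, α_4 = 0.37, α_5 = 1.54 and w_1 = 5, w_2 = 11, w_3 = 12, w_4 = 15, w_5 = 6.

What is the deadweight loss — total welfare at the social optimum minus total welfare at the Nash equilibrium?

101.79

∂u_i/∂c_i = α_i − 1, so university i contributes w_i if α_i > 1, else 0.
α_i > 1 for i ∈ {1, 2, 5}; NE contributions (5, 11, 0, 0, 6), G = 22.
W^NE = Σw_i − G^NE + (Σα_i)·G^NE = 49 + 3.77·22 = 131.94.
Planner: ∂(Σu_j)/∂c_i = Σα_j − 1 = 3.77 > 0, so everyone contributes w_i; G^SO = 49, W^SO = 49 + 3.77·49 = 233.73.
Deadweight loss = 101.79.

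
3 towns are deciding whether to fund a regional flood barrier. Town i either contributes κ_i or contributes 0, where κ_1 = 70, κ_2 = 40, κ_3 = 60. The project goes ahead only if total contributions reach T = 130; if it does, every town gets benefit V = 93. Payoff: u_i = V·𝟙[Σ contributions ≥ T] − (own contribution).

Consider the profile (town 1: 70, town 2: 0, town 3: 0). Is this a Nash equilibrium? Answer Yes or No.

No

Total = 70 < 130: not provided.
Town 1 (pledges 70, payoff -70): dropping to 0 → total 0, payoff 0. Profitable deviation.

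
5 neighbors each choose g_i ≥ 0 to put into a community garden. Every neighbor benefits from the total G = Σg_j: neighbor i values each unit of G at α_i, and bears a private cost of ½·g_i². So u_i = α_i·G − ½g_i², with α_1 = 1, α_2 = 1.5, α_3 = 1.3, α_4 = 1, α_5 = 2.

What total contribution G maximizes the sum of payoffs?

Planner FOC: ∂(Σu_j)/∂g_i = (Σα_j) − g_i = 0, so g_i^SO = Σα_j = 6.8 for every i; G^SO = 34.

34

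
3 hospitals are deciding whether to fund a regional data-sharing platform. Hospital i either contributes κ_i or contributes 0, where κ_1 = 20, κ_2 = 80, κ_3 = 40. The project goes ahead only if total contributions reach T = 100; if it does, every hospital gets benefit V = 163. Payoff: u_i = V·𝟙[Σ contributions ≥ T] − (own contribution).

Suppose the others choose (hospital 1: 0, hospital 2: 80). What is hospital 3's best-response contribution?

40

Others' total = 80. Contributing 40 brings total to 120 ≥ 100: gain V − κ_3 = 123.
Best response: 40.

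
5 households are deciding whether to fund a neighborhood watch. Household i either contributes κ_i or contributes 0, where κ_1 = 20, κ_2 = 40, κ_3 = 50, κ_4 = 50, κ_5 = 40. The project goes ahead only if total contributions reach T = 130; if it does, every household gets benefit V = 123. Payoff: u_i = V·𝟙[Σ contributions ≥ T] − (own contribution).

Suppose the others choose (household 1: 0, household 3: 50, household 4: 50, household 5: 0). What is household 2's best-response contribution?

40

Others' total = 100. Contributing 40 brings total to 140 ≥ 130: gain V − κ_2 = 83.
Best response: 40.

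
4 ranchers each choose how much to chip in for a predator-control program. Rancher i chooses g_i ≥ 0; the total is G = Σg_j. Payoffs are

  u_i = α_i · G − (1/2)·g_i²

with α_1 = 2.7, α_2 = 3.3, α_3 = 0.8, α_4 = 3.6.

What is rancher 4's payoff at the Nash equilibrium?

Rancher i's FOC: ∂u_i/∂g_i = α_i − g_i = 0, so g_i* = α_i.
NE contributions = (2.7, 3.3, 0.8, 3.6); G = 10.4.
u_4 = α_4·G − ½·(g_4)² = 3.6·10.4 − ½·3.6² = 30.96.

30.96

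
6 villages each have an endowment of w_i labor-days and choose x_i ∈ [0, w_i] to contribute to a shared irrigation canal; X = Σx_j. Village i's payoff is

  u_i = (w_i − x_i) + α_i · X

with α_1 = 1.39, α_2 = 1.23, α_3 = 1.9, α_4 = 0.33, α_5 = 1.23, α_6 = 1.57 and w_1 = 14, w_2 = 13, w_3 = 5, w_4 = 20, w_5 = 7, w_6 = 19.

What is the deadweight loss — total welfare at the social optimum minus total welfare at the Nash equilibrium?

133

∂u_i/∂x_i = α_i − 1, so village i contributes w_i if α_i > 1, else 0.
α_i > 1 for i ∈ {1, 2, 3, 5, 6}; NE contributions (14, 13, 5, 0, 7, 19), X = 58.
W^NE = Σw_i − X^NE + (Σα_i)·X^NE = 78 + 6.65·58 = 463.7.
Planner: ∂(Σu_j)/∂x_i = Σα_j − 1 = 6.65 > 0, so everyone contributes w_i; X^SO = 78, W^SO = 78 + 6.65·78 = 596.7.
Deadweight loss = 133.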